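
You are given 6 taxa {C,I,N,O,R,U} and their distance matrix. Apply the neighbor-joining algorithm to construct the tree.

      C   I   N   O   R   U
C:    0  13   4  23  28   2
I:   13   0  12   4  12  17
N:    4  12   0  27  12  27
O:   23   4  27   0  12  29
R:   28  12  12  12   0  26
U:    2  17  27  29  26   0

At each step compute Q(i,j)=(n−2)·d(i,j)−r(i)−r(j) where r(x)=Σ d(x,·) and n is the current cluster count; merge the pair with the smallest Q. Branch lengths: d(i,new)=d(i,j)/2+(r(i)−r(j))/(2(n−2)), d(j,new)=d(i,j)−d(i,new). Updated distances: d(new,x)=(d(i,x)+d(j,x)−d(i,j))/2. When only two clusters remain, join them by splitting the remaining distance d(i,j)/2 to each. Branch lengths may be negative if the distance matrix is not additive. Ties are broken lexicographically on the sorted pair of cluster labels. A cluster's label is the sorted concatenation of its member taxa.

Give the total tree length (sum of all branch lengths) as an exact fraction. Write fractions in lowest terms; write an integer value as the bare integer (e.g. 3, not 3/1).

step 1: merge (C,U) at d=2, Q=-163; branch lengths C→-23/8, U→39/8; new cluster CU
  updated: d(CU,I)=14, d(CU,N)=29/2, d(CU,O)=25, d(CU,R)=26
step 2: merge (CU,N) at d=29/2, Q=-203/2; branch lengths CU→115/12, N→59/12; new cluster CNU
  updated: d(CNU,I)=23/4, d(CNU,O)=75/4, d(CNU,R)=47/4
step 3: merge (CNU,R) at d=47/4, Q=-97/2; branch lengths CNU→6, R→23/4; new cluster CNRU
  updated: d(CNRU,I)=3, d(CNRU,O)=19/2
step 4: merge (CNRU,I) at d=3, Q=-33/2; branch lengths CNRU→17/4, I→-5/4; new cluster CINRU
  updated: d(CINRU,O)=21/4
step 5: merge (CINRU,O) at d=21/4; branch lengths CINRU→21/8, O→21/8; new cluster CINORU
final tree: (((((C:-23/8,U:39/8):115/12,N:59/12):6,R:23/4):17/4,I:-5/4):21/8,O:21/8)
total length: 73/2

73/2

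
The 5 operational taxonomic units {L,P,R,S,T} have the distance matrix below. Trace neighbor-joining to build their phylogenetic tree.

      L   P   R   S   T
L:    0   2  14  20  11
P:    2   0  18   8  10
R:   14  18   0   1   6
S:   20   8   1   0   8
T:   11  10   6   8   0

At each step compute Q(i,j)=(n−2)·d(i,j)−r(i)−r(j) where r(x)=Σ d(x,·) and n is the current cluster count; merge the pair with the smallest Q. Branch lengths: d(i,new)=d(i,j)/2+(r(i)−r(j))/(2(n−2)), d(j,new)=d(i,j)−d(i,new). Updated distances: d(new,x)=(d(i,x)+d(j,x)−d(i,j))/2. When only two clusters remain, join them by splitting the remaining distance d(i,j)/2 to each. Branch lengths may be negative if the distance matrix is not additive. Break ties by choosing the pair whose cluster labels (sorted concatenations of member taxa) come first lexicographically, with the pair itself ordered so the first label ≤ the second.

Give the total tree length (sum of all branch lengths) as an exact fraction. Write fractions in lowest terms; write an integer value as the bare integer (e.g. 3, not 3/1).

71/4

iteration 1: select L,P (d=2, Q=-79); attach at lengths (5/2, -1/2); label the merged cluster LP
  updated: d(LP,R)=15, d(LP,S)=13, d(LP,T)=19/2
iteration 2: select LP,T (d=19/2, Q=-42); attach at lengths (33/4, 5/4); label the merged cluster LPT
  updated: d(LPT,R)=23/4, d(LPT,S)=23/4
iteration 3: select LPT,R (d=23/4, Q=-25/2); attach at lengths (21/4, 1/2); label the merged cluster LPRT
  updated: d(LPRT,S)=1/2
iteration 4: select LPRT,S (d=1/2); attach at lengths (1/4, 1/4); label the merged cluster LPRST
final tree: ((((L:5/2,P:-1/2):33/4,T:5/4):21/4,R:1/2):1/4,S:1/4)
total length: 71/4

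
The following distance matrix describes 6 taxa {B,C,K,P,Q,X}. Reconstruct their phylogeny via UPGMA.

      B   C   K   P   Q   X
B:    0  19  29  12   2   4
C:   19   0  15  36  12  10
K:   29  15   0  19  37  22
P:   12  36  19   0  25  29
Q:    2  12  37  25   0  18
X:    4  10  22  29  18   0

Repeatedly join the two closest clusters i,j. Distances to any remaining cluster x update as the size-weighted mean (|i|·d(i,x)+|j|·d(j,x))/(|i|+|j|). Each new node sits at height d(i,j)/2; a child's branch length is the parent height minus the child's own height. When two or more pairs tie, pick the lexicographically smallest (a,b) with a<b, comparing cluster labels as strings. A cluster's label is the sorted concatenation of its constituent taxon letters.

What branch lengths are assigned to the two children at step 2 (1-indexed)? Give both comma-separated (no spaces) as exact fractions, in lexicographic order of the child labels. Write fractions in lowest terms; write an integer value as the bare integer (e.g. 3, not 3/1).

iteration 1: select B,Q (d=2); attach at lengths (1, 1); label the merged cluster BQ
  updated: d(BQ,C)=31/2, d(BQ,K)=33, d(BQ,P)=37/2, d(BQ,X)=11
iteration 2: select C,X (d=10); attach at lengths (5, 5); label the merged cluster CX
  updated: d(BQ,CX)=53/4, d(CX,K)=37/2, d(CX,P)=65/2
iteration 3: select BQ,CX (d=53/4); attach at lengths (45/8, 13/8); label the merged cluster BCQX
  updated: d(BCQX,K)=103/4, d(BCQX,P)=51/2
iteration 4: select K,P (d=19); attach at lengths (19/2, 19/2); label the merged cluster KP
  updated: d(BCQX,KP)=205/8
iteration 5: select BCQX,KP (d=205/8); attach at lengths (99/16, 53/16); label the merged cluster BCKPQX
final tree: (((B:1,Q:1):45/8,(C:5,X:5):13/8):99/16,(K:19/2,P:19/2):53/16)
total length: 191/4

5,5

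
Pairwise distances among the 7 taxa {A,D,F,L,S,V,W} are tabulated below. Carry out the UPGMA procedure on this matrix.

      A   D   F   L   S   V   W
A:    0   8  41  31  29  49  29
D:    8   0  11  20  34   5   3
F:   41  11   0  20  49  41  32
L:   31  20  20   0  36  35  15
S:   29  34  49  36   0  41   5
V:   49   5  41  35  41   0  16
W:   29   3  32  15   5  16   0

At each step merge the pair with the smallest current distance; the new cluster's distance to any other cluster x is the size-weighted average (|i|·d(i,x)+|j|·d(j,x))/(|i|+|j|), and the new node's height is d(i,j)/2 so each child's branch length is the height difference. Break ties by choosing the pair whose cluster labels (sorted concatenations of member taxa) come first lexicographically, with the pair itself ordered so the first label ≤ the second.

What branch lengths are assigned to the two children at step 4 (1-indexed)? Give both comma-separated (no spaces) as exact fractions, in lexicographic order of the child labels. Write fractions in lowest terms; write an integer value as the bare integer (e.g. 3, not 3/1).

91/12,17/6

step 1: merge (D,W) at d=3; branch lengths D→3/2, W→3/2; new cluster DW
  updated: d(A,DW)=37/2, d(DW,F)=43/2, d(DW,L)=35/2, d(DW,S)=39/2, d(DW,V)=21/2
step 2: merge (DW,V) at d=21/2; branch lengths DW→15/4, V→21/4; new cluster DVW
  updated: d(A,DVW)=86/3, d(DVW,F)=28, d(DVW,L)=70/3, d(DVW,S)=80/3
step 3: merge (F,L) at d=20; branch lengths F→10, L→10; new cluster FL
  updated: d(A,FL)=36, d(DVW,FL)=77/3, d(FL,S)=85/2
step 4: merge (DVW,FL) at d=77/3; branch lengths DVW→91/12, FL→17/6; new cluster DFLVW
  updated: d(A,DFLVW)=158/5, d(DFLVW,S)=33
step 5: merge (A,S) at d=29; branch lengths A→29/2, S→29/2; new cluster AS
  updated: d(AS,DFLVW)=323/10
step 6: merge (AS,DFLVW) at d=323/10; branch lengths AS→33/20, DFLVW→199/60; new cluster ADFLSVW
final tree: ((A:29/2,S:29/2):33/20,(((D:3/2,W:3/2):15/4,V:21/4):91/12,(F:10,L:10):17/6):199/60)
total length: 4583/60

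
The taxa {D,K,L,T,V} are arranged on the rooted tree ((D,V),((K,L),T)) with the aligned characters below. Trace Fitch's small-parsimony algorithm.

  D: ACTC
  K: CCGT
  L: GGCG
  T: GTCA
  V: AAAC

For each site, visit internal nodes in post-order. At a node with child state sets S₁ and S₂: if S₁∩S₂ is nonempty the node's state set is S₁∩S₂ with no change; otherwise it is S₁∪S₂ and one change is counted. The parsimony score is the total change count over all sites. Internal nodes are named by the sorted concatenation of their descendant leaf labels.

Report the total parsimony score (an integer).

11

[col 0] DV: children D:{A}, V:{A} ∩→ {A}; cost 0
[col 0] KL: children K:{C}, L:{G} ∪→ {C,G}; cost 1
[col 0] KLT: children KL:{C,G}, T:{G} ∩→ {G}; cost 0
[col 0] DKLTV: children DV:{A}, KLT:{G} ∪→ {A,G}; cost 1
[col 1] DV: children D:{C}, V:{A} ∪→ {A,C}; cost 1
[col 1] KL: children K:{C}, L:{G} ∪→ {C,G}; cost 1
[col 1] KLT: children KL:{C,G}, T:{T} ∪→ {C,G,T}; cost 1
[col 1] DKLTV: children DV:{A,C}, KLT:{C,G,T} ∩→ {C}; cost 0
[col 2] DV: children D:{T}, V:{A} ∪→ {A,T}; cost 1
[col 2] KL: children K:{G}, L:{C} ∪→ {C,G}; cost 1
[col 2] KLT: children KL:{C,G}, T:{C} ∩→ {C}; cost 0
[col 2] DKLTV: children DV:{A,T}, KLT:{C} ∪→ {A,C,T}; cost 1
[col 3] DV: children D:{C}, V:{C} ∩→ {C}; cost 0
[col 3] KL: children K:{T}, L:{G} ∪→ {G,T}; cost 1
[col 3] KLT: children KL:{G,T}, T:{A} ∪→ {A,G,T}; cost 1
[col 3] DKLTV: children DV:{C}, KLT:{A,G,T} ∪→ {A,C,G,T}; cost 1
per-site changes: [2, 3, 3, 3]; total = 11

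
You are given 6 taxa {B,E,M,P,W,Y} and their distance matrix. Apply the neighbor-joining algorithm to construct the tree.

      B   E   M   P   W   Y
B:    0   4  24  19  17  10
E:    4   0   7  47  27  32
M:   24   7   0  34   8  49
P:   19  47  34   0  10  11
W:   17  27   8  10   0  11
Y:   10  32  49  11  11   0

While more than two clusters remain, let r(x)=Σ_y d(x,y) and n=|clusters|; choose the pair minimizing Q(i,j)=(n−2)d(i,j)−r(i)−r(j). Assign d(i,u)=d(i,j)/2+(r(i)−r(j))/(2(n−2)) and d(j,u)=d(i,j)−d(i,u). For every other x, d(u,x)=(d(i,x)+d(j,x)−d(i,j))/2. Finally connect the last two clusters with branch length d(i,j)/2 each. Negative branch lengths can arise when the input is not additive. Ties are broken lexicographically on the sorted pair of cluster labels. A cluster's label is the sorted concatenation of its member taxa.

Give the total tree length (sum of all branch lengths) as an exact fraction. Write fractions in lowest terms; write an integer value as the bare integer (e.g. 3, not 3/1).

349/8

iteration 1: select E,M (d=7, Q=-211); attach at lengths (23/8, 33/8); label the merged cluster EM
  updated: d(B,EM)=21/2, d(EM,P)=37, d(EM,W)=14, d(EM,Y)=37
iteration 2: select B,EM (d=21/2, Q=-247/2); attach at lengths (-7/4, 49/4); label the merged cluster BEM
  updated: d(BEM,P)=91/4, d(BEM,W)=41/4, d(BEM,Y)=73/4
iteration 3: select BEM,W (d=41/4, Q=-62); attach at lengths (81/8, 1/8); label the merged cluster BEMW
  updated: d(BEMW,P)=45/4, d(BEMW,Y)=19/2
iteration 4: select BEMW,P (d=45/4, Q=-127/4); attach at lengths (39/8, 51/8); label the merged cluster BEMPW
  updated: d(BEMPW,Y)=37/8
iteration 5: select BEMPW,Y (d=37/8); attach at lengths (37/16, 37/16); label the merged cluster BEMPWY
final tree: ((((B:-7/4,(E:23/8,M:33/8):49/4):81/8,W:1/8):39/8,P:51/8):37/16,Y:37/16)
total length: 349/8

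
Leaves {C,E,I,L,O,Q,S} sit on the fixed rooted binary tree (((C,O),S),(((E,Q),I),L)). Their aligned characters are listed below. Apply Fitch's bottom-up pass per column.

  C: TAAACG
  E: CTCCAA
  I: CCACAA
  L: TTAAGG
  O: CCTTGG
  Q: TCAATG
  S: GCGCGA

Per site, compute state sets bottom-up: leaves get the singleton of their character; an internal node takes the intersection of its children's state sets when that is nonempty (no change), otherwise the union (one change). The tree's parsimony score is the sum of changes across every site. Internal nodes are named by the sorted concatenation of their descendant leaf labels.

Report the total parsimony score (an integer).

CO@0: {T} ∪ {C} = {C,T} (union, +1)
COS@0: {C,T} ∪ {G} = {C,G,T} (union, +1)
EQ@0: {C} ∪ {T} = {C,T} (union, +1)
EIQ@0: {C,T} ∩ {C} = {C} (intersection, +0)
EILQ@0: {C} ∪ {T} = {C,T} (union, +1)
CEILOQS@0: {C,G,T} ∩ {C,T} = {C,T} (intersection, +0)
CO@1: {A} ∪ {C} = {A,C} (union, +1)
COS@1: {A,C} ∩ {C} = {C} (intersection, +0)
EQ@1: {T} ∪ {C} = {C,T} (union, +1)
EIQ@1: {C,T} ∩ {C} = {C} (intersection, +0)
EILQ@1: {C} ∪ {T} = {C,T} (union, +1)
CEILOQS@1: {C} ∩ {C,T} = {C} (intersection, +0)
CO@2: {A} ∪ {T} = {A,T} (union, +1)
COS@2: {A,T} ∪ {G} = {A,G,T} (union, +1)
EQ@2: {C} ∪ {A} = {A,C} (union, +1)
EIQ@2: {A,C} ∩ {A} = {A} (intersection, +0)
EILQ@2: {A} ∩ {A} = {A} (intersection, +0)
CEILOQS@2: {A,G,T} ∩ {A} = {A} (intersection, +0)
CO@3: {A} ∪ {T} = {A,T} (union, +1)
COS@3: {A,T} ∪ {C} = {A,C,T} (union, +1)
EQ@3: {C} ∪ {A} = {A,C} (union, +1)
EIQ@3: {A,C} ∩ {C} = {C} (intersection, +0)
EILQ@3: {C} ∪ {A} = {A,C} (union, +1)
CEILOQS@3: {A,C,T} ∩ {A,C} = {A,C} (intersection, +0)
CO@4: {C} ∪ {G} = {C,G} (union, +1)
COS@4: {C,G} ∩ {G} = {G} (intersection, +0)
EQ@4: {A} ∪ {T} = {A,T} (union, +1)
EIQ@4: {A,T} ∩ {A} = {A} (intersection, +0)
EILQ@4: {A} ∪ {G} = {A,G} (union, +1)
CEILOQS@4: {G} ∩ {A,G} = {G} (intersection, +0)
CO@5: {G} ∩ {G} = {G} (intersection, +0)
COS@5: {G} ∪ {A} = {A,G} (union, +1)
EQ@5: {A} ∪ {G} = {A,G} (union, +1)
EIQ@5: {A,G} ∩ {A} = {A} (intersection, +0)
EILQ@5: {A} ∪ {G} = {A,G} (union, +1)
CEILOQS@5: {A,G} ∩ {A,G} = {A,G} (intersection, +0)
per-site changes: [4, 3, 3, 4, 3, 3]; total = 20

20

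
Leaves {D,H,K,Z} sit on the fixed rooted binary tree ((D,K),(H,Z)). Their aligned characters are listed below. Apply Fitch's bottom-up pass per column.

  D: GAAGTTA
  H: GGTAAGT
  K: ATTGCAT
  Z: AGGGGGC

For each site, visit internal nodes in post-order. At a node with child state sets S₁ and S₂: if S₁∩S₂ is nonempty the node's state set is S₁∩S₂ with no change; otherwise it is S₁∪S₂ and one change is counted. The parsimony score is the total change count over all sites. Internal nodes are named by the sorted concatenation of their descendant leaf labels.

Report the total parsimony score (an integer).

[col 0] DK: children D:{G}, K:{A} ∪→ {A,G}; cost 1
[col 0] HZ: children H:{G}, Z:{A} ∪→ {A,G}; cost 1
[col 0] DHKZ: children DK:{A,G}, HZ:{A,G} ∩→ {A,G}; cost 0
[col 1] DK: children D:{A}, K:{T} ∪→ {A,T}; cost 1
[col 1] HZ: children H:{G}, Z:{G} ∩→ {G}; cost 0
[col 1] DHKZ: children DK:{A,T}, HZ:{G} ∪→ {A,G,T}; cost 1
[col 2] DK: children D:{A}, K:{T} ∪→ {A,T}; cost 1
[col 2] HZ: children H:{T}, Z:{G} ∪→ {G,T}; cost 1
[col 2] DHKZ: children DK:{A,T}, HZ:{G,T} ∩→ {T}; cost 0
[col 3] DK: children D:{G}, K:{G} ∩→ {G}; cost 0
[col 3] HZ: children H:{A}, Z:{G} ∪→ {A,G}; cost 1
[col 3] DHKZ: children DK:{G}, HZ:{A,G} ∩→ {G}; cost 0
[col 4] DK: children D:{T}, K:{C} ∪→ {C,T}; cost 1
[col 4] HZ: children H:{A}, Z:{G} ∪→ {A,G}; cost 1
[col 4] DHKZ: children DK:{C,T}, HZ:{A,G} ∪→ {A,C,G,T}; cost 1
[col 5] DK: children D:{T}, K:{A} ∪→ {A,T}; cost 1
[col 5] HZ: children H:{G}, Z:{G} ∩→ {G}; cost 0
[col 5] DHKZ: children DK:{A,T}, HZ:{G} ∪→ {A,G,T}; cost 1
[col 6] DK: children D:{A}, K:{T} ∪→ {A,T}; cost 1
[col 6] HZ: children H:{T}, Z:{C} ∪→ {C,T}; cost 1
[col 6] DHKZ: children DK:{A,T}, HZ:{C,T} ∩→ {T}; cost 0
per-site changes: [2, 2, 2, 1, 3, 2, 2]; total = 14

14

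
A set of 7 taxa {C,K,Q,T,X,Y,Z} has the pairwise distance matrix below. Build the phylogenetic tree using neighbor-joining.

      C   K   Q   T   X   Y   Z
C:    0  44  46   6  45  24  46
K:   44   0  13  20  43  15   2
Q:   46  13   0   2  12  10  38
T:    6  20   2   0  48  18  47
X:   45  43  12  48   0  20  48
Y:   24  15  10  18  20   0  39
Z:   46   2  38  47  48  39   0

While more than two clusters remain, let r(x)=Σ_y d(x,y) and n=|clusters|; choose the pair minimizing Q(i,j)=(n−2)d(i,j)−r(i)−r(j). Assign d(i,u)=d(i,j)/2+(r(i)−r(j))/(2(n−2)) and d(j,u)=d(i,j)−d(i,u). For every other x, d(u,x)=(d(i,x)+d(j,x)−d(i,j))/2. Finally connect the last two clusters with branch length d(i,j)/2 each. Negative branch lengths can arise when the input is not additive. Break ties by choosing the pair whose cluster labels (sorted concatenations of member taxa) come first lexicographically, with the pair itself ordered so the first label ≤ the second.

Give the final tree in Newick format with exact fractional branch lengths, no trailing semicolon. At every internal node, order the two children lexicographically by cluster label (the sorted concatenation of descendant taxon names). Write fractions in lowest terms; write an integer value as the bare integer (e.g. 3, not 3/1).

iteration 1: select K,Z (d=2, Q=-347); attach at lengths (-73/10, 93/10); label the merged cluster KZ
  updated: d(C,KZ)=44, d(KZ,Q)=49/2, d(KZ,T)=65/2, d(KZ,X)=89/2, d(KZ,Y)=26
iteration 2: select C,T (d=6, Q=-495/2); attach at lengths (165/16, -69/16); label the merged cluster CT
  updated: d(CT,KZ)=141/4, d(CT,Q)=21, d(CT,X)=87/2, d(CT,Y)=18
iteration 3: select Q,X (d=12, Q=-303/2); attach at lengths (-11/4, 59/4); label the merged cluster QX
  updated: d(CT,QX)=105/4, d(KZ,QX)=57/2, d(QX,Y)=9
iteration 4: select CT,KZ (d=141/4, Q=-395/4); attach at lengths (241/16, 323/16); label the merged cluster CKTZ
  updated: d(CKTZ,QX)=39/4, d(CKTZ,Y)=35/8
iteration 5: select CKTZ,QX (d=39/4, Q=-185/8); attach at lengths (41/16, 115/16); label the merged cluster CKQTXZ
  updated: d(CKQTXZ,Y)=29/16
iteration 6: select CKQTXZ,Y (d=29/16); attach at lengths (29/32, 29/32); label the merged cluster CKQTXYZ
final tree: ((((C:165/16,T:-69/16):241/16,(K:-73/10,Z:93/10):323/16):41/16,(Q:-11/4,X:59/4):115/16):29/32,Y:29/32)
total length: 1069/16

((((C:165/16,T:-69/16):241/16,(K:-73/10,Z:93/10):323/16):41/16,(Q:-11/4,X:59/4):115/16):29/32,Y:29/32)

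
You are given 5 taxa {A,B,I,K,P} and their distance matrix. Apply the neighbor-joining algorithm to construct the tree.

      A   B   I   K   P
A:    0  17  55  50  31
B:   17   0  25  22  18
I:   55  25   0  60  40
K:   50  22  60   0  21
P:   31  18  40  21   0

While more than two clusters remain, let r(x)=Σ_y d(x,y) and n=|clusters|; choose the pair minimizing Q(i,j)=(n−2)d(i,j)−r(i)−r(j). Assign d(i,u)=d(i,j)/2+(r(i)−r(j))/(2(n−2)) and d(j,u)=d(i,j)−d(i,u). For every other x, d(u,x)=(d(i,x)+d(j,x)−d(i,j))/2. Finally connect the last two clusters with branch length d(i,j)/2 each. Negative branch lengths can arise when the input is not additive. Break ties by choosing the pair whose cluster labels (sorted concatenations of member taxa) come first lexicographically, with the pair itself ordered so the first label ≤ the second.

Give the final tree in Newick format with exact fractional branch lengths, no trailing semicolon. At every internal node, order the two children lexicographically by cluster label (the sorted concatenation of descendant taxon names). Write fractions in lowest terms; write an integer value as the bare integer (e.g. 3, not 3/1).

(((A:83/4,(K:53/3,P:10/3):37/4):11/4,B:-9/2):59/4,I:59/4)

1. join K+P (d=21, Q=-200) ⇒ KP; edges |K|=53/3, |P|=10/3
  updated: d(A,KP)=30, d(B,KP)=19/2, d(I,KP)=79/2
2. join A+KP (d=30, Q=-121) ⇒ AKP; edges |A|=83/4, |KP|=37/4
  updated: d(AKP,B)=-7/4, d(AKP,I)=129/4
3. join AKP+B (d=-7/4, Q=-111/2) ⇒ ABKP; edges |AKP|=11/4, |B|=-9/2
  updated: d(ABKP,I)=59/2
4. join ABKP+I (d=59/2) ⇒ ABIKP; edges |ABKP|=59/4, |I|=59/4
final tree: (((A:83/4,(K:53/3,P:10/3):37/4):11/4,B:-9/2):59/4,I:59/4)
total length: 315/4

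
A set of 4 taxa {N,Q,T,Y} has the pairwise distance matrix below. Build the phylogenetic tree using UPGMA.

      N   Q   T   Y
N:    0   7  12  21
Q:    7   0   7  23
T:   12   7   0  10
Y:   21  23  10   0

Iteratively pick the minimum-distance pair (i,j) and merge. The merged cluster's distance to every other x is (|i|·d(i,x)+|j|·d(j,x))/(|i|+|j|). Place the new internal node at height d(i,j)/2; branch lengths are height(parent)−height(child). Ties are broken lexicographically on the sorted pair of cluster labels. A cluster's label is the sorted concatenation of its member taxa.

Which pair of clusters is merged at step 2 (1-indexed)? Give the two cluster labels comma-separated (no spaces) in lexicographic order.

NQ,T

iteration 1: select N,Q (d=7); attach at lengths (7/2, 7/2); label the merged cluster NQ
  updated: d(NQ,T)=19/2, d(NQ,Y)=22
iteration 2: select NQ,T (d=19/2); attach at lengths (5/4, 19/4); label the merged cluster NQT
  updated: d(NQT,Y)=18
iteration 3: select NQT,Y (d=18); attach at lengths (17/4, 9); label the merged cluster NQTY
final tree: (((N:7/2,Q:7/2):5/4,T:19/4):17/4,Y:9)
total length: 105/4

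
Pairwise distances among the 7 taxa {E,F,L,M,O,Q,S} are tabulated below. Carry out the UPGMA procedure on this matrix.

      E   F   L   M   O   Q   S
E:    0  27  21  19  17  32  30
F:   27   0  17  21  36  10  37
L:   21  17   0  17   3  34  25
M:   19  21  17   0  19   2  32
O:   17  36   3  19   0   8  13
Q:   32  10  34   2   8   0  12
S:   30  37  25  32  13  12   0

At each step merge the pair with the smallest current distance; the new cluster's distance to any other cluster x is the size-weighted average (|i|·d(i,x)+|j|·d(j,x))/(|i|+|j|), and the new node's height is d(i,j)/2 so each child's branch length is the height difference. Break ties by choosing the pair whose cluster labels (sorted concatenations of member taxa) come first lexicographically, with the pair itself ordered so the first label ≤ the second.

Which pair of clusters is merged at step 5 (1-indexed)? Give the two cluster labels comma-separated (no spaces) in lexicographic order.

step 1: merge (M,Q) at d=2; branch lengths M→1, Q→1; new cluster MQ
  updated: d(E,MQ)=51/2, d(F,MQ)=31/2, d(L,MQ)=51/2, d(MQ,O)=27/2, d(MQ,S)=22
step 2: merge (L,O) at d=3; branch lengths L→3/2, O→3/2; new cluster LO
  updated: d(E,LO)=19, d(F,LO)=53/2, d(LO,MQ)=39/2, d(LO,S)=19
step 3: merge (F,MQ) at d=31/2; branch lengths F→31/4, MQ→27/4; new cluster FMQ
  updated: d(E,FMQ)=26, d(FMQ,LO)=131/6, d(FMQ,S)=27
step 4: merge (E,LO) at d=19; branch lengths E→19/2, LO→8; new cluster ELO
  updated: d(ELO,FMQ)=209/9, d(ELO,S)=68/3
step 5: merge (ELO,S) at d=68/3; branch lengths ELO→11/6, S→34/3; new cluster ELOS
  updated: d(ELOS,FMQ)=145/6
step 6: merge (ELOS,FMQ) at d=145/6; branch lengths ELOS→3/4, FMQ→13/3; new cluster EFLMOQS
final tree: (((E:19/2,(L:3/2,O:3/2):8):11/6,S:34/3):3/4,(F:31/4,(M:1,Q:1):27/4):13/3)
total length: 221/4

ELO,S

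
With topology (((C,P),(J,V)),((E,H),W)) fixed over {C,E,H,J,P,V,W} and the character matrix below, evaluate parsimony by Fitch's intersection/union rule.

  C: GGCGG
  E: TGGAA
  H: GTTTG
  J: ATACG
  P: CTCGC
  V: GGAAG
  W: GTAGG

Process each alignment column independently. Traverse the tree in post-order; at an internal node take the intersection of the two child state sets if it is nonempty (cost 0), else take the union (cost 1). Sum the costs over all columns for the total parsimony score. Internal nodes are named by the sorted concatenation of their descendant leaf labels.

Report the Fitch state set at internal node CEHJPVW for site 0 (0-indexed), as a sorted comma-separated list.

[col 0] CP: children C:{G}, P:{C} ∪→ {C,G}; cost 1
[col 0] JV: children J:{A}, V:{G} ∪→ {A,G}; cost 1
[col 0] CJPV: children CP:{C,G}, JV:{A,G} ∩→ {G}; cost 0
[col 0] EH: children E:{T}, H:{G} ∪→ {G,T}; cost 1
[col 0] EHW: children EH:{G,T}, W:{G} ∩→ {G}; cost 0
[col 0] CEHJPVW: children CJPV:{G}, EHW:{G} ∩→ {G}; cost 0
[col 1] CP: children C:{G}, P:{T} ∪→ {G,T}; cost 1
[col 1] JV: children J:{T}, V:{G} ∪→ {G,T}; cost 1
[col 1] CJPV: children CP:{G,T}, JV:{G,T} ∩→ {G,T}; cost 0
[col 1] EH: children E:{G}, H:{T} ∪→ {G,T}; cost 1
[col 1] EHW: children EH:{G,T}, W:{T} ∩→ {T}; cost 0
[col 1] CEHJPVW: children CJPV:{G,T}, EHW:{T} ∩→ {T}; cost 0
[col 2] CP: children C:{C}, P:{C} ∩→ {C}; cost 0
[col 2] JV: children J:{A}, V:{A} ∩→ {A}; cost 0
[col 2] CJPV: children CP:{C}, JV:{A} ∪→ {A,C}; cost 1
[col 2] EH: children E:{G}, H:{T} ∪→ {G,T}; cost 1
[col 2] EHW: children EH:{G,T}, W:{A} ∪→ {A,G,T}; cost 1
[col 2] CEHJPVW: children CJPV:{A,C}, EHW:{A,G,T} ∩→ {A}; cost 0
[col 3] CP: children C:{G}, P:{G} ∩→ {G}; cost 0
[col 3] JV: children J:{C}, V:{A} ∪→ {A,C}; cost 1
[col 3] CJPV: children CP:{G}, JV:{A,C} ∪→ {A,C,G}; cost 1
[col 3] EH: children E:{A}, H:{T} ∪→ {A,T}; cost 1
[col 3] EHW: children EH:{A,T}, W:{G} ∪→ {A,G,T}; cost 1
[col 3] CEHJPVW: children CJPV:{A,C,G}, EHW:{A,G,T} ∩→ {A,G}; cost 0
[col 4] CP: children C:{G}, P:{C} ∪→ {C,G}; cost 1
[col 4] JV: children J:{G}, V:{G} ∩→ {G}; cost 0
[col 4] CJPV: children CP:{C,G}, JV:{G} ∩→ {G}; cost 0
[col 4] EH: children E:{A}, H:{G} ∪→ {A,G}; cost 1
[col 4] EHW: children EH:{A,G}, W:{G} ∩→ {G}; cost 0
[col 4] CEHJPVW: children CJPV:{G}, EHW:{G} ∩→ {G}; cost 0
per-site changes: [3, 3, 3, 4, 2]; total = 15

G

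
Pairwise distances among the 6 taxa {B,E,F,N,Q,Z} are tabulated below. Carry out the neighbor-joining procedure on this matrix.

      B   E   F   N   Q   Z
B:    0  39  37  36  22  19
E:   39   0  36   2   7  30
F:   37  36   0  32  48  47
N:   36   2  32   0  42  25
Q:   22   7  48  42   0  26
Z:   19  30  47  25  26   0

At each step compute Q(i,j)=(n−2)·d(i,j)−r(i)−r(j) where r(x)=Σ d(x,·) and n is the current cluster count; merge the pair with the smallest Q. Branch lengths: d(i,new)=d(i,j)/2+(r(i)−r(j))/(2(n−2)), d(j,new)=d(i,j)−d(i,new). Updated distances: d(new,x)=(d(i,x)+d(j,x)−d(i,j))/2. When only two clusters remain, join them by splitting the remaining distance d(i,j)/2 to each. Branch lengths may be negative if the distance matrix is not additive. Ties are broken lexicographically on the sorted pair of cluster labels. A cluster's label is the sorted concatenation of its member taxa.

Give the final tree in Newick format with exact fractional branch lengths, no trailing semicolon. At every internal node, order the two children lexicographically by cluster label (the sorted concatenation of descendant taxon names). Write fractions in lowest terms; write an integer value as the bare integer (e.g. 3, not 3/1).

step 1: merge (E,N) at d=2, Q=-243; branch lengths E→-15/8, N→31/8; new cluster EN
  updated: d(B,EN)=73/2, d(EN,F)=33, d(EN,Q)=47/2, d(EN,Z)=53/2
step 2: merge (EN,F) at d=33, Q=-371/2; branch lengths EN→107/12, F→289/12; new cluster EFN
  updated: d(B,EFN)=81/4, d(EFN,Q)=77/4, d(EFN,Z)=81/4
step 3: merge (B,Z) at d=19, Q=-177/2; branch lengths B→17/2, Z→21/2; new cluster BZ
  updated: d(BZ,EFN)=43/4, d(BZ,Q)=29/2
step 4: merge (BZ,EFN) at d=43/4, Q=-89/2; branch lengths BZ→3, EFN→31/4; new cluster BEFNZ
  updated: d(BEFNZ,Q)=23/2
step 5: merge (BEFNZ,Q) at d=23/2; branch lengths BEFNZ→23/4, Q→23/4; new cluster BEFNQZ
final tree: (((B:17/2,Z:21/2):3,((E:-15/8,N:31/8):107/12,F:289/12):31/4):23/4,Q:23/4)
total length: 305/4

(((B:17/2,Z:21/2):3,((E:-15/8,N:31/8):107/12,F:289/12):31/4):23/4,Q:23/4)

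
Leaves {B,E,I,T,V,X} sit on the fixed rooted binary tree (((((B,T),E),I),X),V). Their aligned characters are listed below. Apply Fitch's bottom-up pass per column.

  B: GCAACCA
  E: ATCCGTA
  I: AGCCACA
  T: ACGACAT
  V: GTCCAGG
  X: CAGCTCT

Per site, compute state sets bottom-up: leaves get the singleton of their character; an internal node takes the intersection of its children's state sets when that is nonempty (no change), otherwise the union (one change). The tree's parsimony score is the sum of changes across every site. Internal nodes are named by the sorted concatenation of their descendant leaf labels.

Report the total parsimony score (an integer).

19

BT@0: {G} ∪ {A} = {A,G} (union, +1)
BET@0: {A,G} ∩ {A} = {A} (intersection, +0)
BEIT@0: {A} ∩ {A} = {A} (intersection, +0)
BEITX@0: {A} ∪ {C} = {A,C} (union, +1)
BEITVX@0: {A,C} ∪ {G} = {A,C,G} (union, +1)
BT@1: {C} ∩ {C} = {C} (intersection, +0)
BET@1: {C} ∪ {T} = {C,T} (union, +1)
BEIT@1: {C,T} ∪ {G} = {C,G,T} (union, +1)
BEITX@1: {C,G,T} ∪ {A} = {A,C,G,T} (union, +1)
BEITVX@1: {A,C,G,T} ∩ {T} = {T} (intersection, +0)
BT@2: {A} ∪ {G} = {A,G} (union, +1)
BET@2: {A,G} ∪ {C} = {A,C,G} (union, +1)
BEIT@2: {A,C,G} ∩ {C} = {C} (intersection, +0)
BEITX@2: {C} ∪ {G} = {C,G} (union, +1)
BEITVX@2: {C,G} ∩ {C} = {C} (intersection, +0)
BT@3: {A} ∩ {A} = {A} (intersection, +0)
BET@3: {A} ∪ {C} = {A,C} (union, +1)
BEIT@3: {A,C} ∩ {C} = {C} (intersection, +0)
BEITX@3: {C} ∩ {C} = {C} (intersection, +0)
BEITVX@3: {C} ∩ {C} = {C} (intersection, +0)
BT@4: {C} ∩ {C} = {C} (intersection, +0)
BET@4: {C} ∪ {G} = {C,G} (union, +1)
BEIT@4: {C,G} ∪ {A} = {A,C,G} (union, +1)
BEITX@4: {A,C,G} ∪ {T} = {A,C,G,T} (union, +1)
BEITVX@4: {A,C,G,T} ∩ {A} = {A} (intersection, +0)
BT@5: {C} ∪ {A} = {A,C} (union, +1)
BET@5: {A,C} ∪ {T} = {A,C,T} (union, +1)
BEIT@5: {A,C,T} ∩ {C} = {C} (intersection, +0)
BEITX@5: {C} ∩ {C} = {C} (intersection, +0)
BEITVX@5: {C} ∪ {G} = {C,G} (union, +1)
BT@6: {A} ∪ {T} = {A,T} (union, +1)
BET@6: {A,T} ∩ {A} = {A} (intersection, +0)
BEIT@6: {A} ∩ {A} = {A} (intersection, +0)
BEITX@6: {A} ∪ {T} = {A,T} (union, +1)
BEITVX@6: {A,T} ∪ {G} = {A,G,T} (union, +1)
per-site changes: [3, 3, 3, 1, 3, 3, 3]; total = 19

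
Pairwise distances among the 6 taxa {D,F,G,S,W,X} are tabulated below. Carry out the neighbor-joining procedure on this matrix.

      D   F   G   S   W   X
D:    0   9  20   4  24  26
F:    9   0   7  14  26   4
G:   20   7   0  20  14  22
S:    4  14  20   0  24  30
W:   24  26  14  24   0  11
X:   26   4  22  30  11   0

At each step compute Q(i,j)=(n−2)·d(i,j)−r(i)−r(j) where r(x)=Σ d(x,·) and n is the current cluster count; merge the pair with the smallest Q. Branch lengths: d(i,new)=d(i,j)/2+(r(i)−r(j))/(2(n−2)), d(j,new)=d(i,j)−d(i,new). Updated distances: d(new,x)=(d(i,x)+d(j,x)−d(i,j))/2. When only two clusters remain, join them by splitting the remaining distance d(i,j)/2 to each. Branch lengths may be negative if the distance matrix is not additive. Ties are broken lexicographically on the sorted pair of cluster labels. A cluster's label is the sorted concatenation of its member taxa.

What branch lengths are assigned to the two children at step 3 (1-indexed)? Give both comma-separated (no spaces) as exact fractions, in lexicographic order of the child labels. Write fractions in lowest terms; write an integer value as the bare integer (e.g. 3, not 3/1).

1. join D+S (d=4, Q=-159) ⇒ DS; edges |D|=7/8, |S|=25/8
  updated: d(DS,F)=19/2, d(DS,G)=18, d(DS,W)=22, d(DS,X)=26
2. join W+X (d=11, Q=-103) ⇒ WX; edges |W|=43/6, |X|=23/6
  updated: d(DS,WX)=37/2, d(F,WX)=19/2, d(G,WX)=25/2
3. join DS+F (d=19/2, Q=-53) ⇒ DFS; edges |DS|=39/4, |F|=-1/4
  updated: d(DFS,G)=31/4, d(DFS,WX)=37/4
4. join DFS+G (d=31/4, Q=-59/2) ⇒ DFGS; edges |DFS|=9/4, |G|=11/2
  updated: d(DFGS,WX)=7
5. join DFGS+WX (d=7) ⇒ DFGSWX; edges |DFGS|=7/2, |WX|=7/2
final tree: ((((D:7/8,S:25/8):39/4,F:-1/4):9/4,G:11/2):7/2,(W:43/6,X:23/6):7/2)
total length: 157/4

39/4,-1/4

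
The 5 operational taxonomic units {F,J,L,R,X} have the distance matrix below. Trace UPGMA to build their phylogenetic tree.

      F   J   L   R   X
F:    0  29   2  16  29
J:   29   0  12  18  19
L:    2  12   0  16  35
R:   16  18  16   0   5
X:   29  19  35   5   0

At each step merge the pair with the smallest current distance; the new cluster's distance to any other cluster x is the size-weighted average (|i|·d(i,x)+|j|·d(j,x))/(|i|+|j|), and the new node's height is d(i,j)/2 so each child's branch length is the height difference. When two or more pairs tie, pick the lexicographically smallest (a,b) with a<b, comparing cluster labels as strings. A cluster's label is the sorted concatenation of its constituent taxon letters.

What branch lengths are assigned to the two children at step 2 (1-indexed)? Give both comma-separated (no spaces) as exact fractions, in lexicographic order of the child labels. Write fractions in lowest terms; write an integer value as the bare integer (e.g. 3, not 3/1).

5/2,5/2

iteration 1: select F,L (d=2); attach at lengths (1, 1); label the merged cluster FL
  updated: d(FL,J)=41/2, d(FL,R)=16, d(FL,X)=32
iteration 2: select R,X (d=5); attach at lengths (5/2, 5/2); label the merged cluster RX
  updated: d(FL,RX)=24, d(J,RX)=37/2
iteration 3: select J,RX (d=37/2); attach at lengths (37/4, 27/4); label the merged cluster JRX
  updated: d(FL,JRX)=137/6
iteration 4: select FL,JRX (d=137/6); attach at lengths (125/12, 13/6); label the merged cluster FJLRX
final tree: ((F:1,L:1):125/12,(J:37/4,(R:5/2,X:5/2):27/4):13/6)
total length: 427/12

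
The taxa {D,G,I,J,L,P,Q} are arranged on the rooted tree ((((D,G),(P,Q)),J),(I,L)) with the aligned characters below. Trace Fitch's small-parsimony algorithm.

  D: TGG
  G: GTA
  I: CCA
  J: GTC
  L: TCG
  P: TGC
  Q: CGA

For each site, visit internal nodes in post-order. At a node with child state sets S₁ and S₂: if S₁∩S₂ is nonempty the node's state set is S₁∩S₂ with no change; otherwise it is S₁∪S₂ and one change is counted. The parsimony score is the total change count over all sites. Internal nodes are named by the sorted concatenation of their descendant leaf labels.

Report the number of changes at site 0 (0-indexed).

4

[col 0] DG: children D:{T}, G:{G} ∪→ {G,T}; cost 1
[col 0] PQ: children P:{T}, Q:{C} ∪→ {C,T}; cost 1
[col 0] DGPQ: children DG:{G,T}, PQ:{C,T} ∩→ {T}; cost 0
[col 0] DGJPQ: children DGPQ:{T}, J:{G} ∪→ {G,T}; cost 1
[col 0] IL: children I:{C}, L:{T} ∪→ {C,T}; cost 1
[col 0] DGIJLPQ: children DGJPQ:{G,T}, IL:{C,T} ∩→ {T}; cost 0
[col 1] DG: children D:{G}, G:{T} ∪→ {G,T}; cost 1
[col 1] PQ: children P:{G}, Q:{G} ∩→ {G}; cost 0
[col 1] DGPQ: children DG:{G,T}, PQ:{G} ∩→ {G}; cost 0
[col 1] DGJPQ: children DGPQ:{G}, J:{T} ∪→ {G,T}; cost 1
[col 1] IL: children I:{C}, L:{C} ∩→ {C}; cost 0
[col 1] DGIJLPQ: children DGJPQ:{G,T}, IL:{C} ∪→ {C,G,T}; cost 1
[col 2] DG: children D:{G}, G:{A} ∪→ {A,G}; cost 1
[col 2] PQ: children P:{C}, Q:{A} ∪→ {A,C}; cost 1
[col 2] DGPQ: children DG:{A,G}, PQ:{A,C} ∩→ {A}; cost 0
[col 2] DGJPQ: children DGPQ:{A}, J:{C} ∪→ {A,C}; cost 1
[col 2] IL: children I:{A}, L:{G} ∪→ {A,G}; cost 1
[col 2] DGIJLPQ: children DGJPQ:{A,C}, IL:{A,G} ∩→ {A}; cost 0
per-site changes: [4, 3, 4]; total = 11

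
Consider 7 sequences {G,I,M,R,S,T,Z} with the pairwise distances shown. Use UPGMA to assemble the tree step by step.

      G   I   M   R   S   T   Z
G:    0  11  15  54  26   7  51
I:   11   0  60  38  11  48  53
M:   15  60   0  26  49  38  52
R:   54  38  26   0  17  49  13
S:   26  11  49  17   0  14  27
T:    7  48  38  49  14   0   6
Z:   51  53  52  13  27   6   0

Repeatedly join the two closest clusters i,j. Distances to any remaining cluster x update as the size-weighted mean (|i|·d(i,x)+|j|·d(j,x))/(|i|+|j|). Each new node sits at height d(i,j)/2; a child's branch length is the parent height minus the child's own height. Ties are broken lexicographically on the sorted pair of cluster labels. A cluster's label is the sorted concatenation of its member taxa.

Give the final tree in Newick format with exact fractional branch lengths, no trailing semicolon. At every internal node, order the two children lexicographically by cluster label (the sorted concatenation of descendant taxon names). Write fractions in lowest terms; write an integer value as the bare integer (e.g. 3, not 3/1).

(((G:11/2,I:11/2):25/2,((R:17/2,S:17/2):35/8,(T:3,Z:3):79/8):41/8):2,M:20)

step 1: merge (T,Z) at d=6; branch lengths T→3, Z→3; new cluster TZ
  updated: d(G,TZ)=29, d(I,TZ)=101/2, d(M,TZ)=45, d(R,TZ)=31, d(S,TZ)=41/2
step 2: merge (G,I) at d=11; branch lengths G→11/2, I→11/2; new cluster GI
  updated: d(GI,M)=75/2, d(GI,R)=46, d(GI,S)=37/2, d(GI,TZ)=159/4
step 3: merge (R,S) at d=17; branch lengths R→17/2, S→17/2; new cluster RS
  updated: d(GI,RS)=129/4, d(M,RS)=75/2, d(RS,TZ)=103/4
step 4: merge (RS,TZ) at d=103/4; branch lengths RS→35/8, TZ→79/8; new cluster RSTZ
  updated: d(GI,RSTZ)=36, d(M,RSTZ)=165/4
step 5: merge (GI,RSTZ) at d=36; branch lengths GI→25/2, RSTZ→41/8; new cluster GIRSTZ
  updated: d(GIRSTZ,M)=40
step 6: merge (GIRSTZ,M) at d=40; branch lengths GIRSTZ→2, M→20; new cluster GIMRSTZ
final tree: (((G:11/2,I:11/2):25/2,((R:17/2,S:17/2):35/8,(T:3,Z:3):79/8):41/8):2,M:20)
total length: 703/8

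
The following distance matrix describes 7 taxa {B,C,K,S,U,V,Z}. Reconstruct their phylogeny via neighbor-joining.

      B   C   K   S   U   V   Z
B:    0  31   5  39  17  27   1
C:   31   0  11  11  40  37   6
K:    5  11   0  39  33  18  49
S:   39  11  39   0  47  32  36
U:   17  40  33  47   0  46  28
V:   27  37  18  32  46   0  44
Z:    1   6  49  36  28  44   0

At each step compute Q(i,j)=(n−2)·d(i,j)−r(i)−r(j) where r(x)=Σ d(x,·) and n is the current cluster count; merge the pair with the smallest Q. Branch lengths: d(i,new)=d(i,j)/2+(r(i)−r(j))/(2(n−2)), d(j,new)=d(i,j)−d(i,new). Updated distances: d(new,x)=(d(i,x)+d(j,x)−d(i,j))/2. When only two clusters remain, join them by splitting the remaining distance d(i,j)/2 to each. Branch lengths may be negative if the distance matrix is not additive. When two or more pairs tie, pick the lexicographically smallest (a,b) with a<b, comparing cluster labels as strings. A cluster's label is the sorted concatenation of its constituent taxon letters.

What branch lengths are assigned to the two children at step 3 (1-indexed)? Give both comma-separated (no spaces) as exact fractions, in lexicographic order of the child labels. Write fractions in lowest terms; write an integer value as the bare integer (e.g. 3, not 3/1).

215/24,151/24

step 1: merge (C,S) at d=11, Q=-285; branch lengths C→-13/10, S→123/10; new cluster CS
  updated: d(B,CS)=59/2, d(CS,K)=39/2, d(CS,U)=38, d(CS,V)=29, d(CS,Z)=31/2
step 2: merge (K,V) at d=18, Q=-433/2; branch lengths K→65/16, V→223/16; new cluster KV
  updated: d(B,KV)=7, d(CS,KV)=61/4, d(KV,U)=61/2, d(KV,Z)=75/2
step 3: merge (CS,KV) at d=61/4, Q=-571/4; branch lengths CS→215/24, KV→151/24; new cluster CKSV
  updated: d(B,CKSV)=85/8, d(CKSV,U)=213/8, d(CKSV,Z)=151/8
step 4: merge (B,Z) at d=1, Q=-149/2; branch lengths B→-69/16, Z→85/16; new cluster BZ
  updated: d(BZ,CKSV)=57/4, d(BZ,U)=22
step 5: merge (BZ,CKSV) at d=57/4, Q=-503/8; branch lengths BZ→77/16, CKSV→151/16; new cluster BCKSVZ
  updated: d(BCKSVZ,U)=275/16
step 6: merge (BCKSVZ,U) at d=275/16; branch lengths BCKSVZ→275/32, U→275/32; new cluster BCKSUVZ
final tree: (((B:-69/16,Z:85/16):77/16,((C:-13/10,S:123/10):215/24,(K:65/16,V:223/16):151/24):151/16):275/32,U:275/32)
total length: 1227/16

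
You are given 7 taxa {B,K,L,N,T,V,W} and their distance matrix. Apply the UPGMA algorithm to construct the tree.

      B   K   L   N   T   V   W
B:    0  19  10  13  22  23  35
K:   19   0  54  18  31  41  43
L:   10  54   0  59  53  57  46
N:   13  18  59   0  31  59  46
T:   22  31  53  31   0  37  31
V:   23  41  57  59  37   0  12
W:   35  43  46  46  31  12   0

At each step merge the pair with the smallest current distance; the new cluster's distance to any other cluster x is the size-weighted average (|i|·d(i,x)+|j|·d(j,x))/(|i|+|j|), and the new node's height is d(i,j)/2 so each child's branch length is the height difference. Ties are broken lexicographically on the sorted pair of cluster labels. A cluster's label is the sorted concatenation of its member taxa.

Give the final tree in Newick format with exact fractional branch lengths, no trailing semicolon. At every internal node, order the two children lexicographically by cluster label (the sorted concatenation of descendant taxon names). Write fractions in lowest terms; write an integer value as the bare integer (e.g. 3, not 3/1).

step 1: merge (B,L) at d=10; branch lengths B→5, L→5; new cluster BL
  updated: d(BL,K)=73/2, d(BL,N)=36, d(BL,T)=75/2, d(BL,V)=40, d(BL,W)=81/2
step 2: merge (V,W) at d=12; branch lengths V→6, W→6; new cluster VW
  updated: d(BL,VW)=161/4, d(K,VW)=42, d(N,VW)=105/2, d(T,VW)=34
step 3: merge (K,N) at d=18; branch lengths K→9, N→9; new cluster KN
  updated: d(BL,KN)=145/4, d(KN,T)=31, d(KN,VW)=189/4
step 4: merge (KN,T) at d=31; branch lengths KN→13/2, T→31/2; new cluster KNT
  updated: d(BL,KNT)=110/3, d(KNT,VW)=257/6
step 5: merge (BL,KNT) at d=110/3; branch lengths BL→40/3, KNT→17/6; new cluster BKLNT
  updated: d(BKLNT,VW)=209/5
step 6: merge (BKLNT,VW) at d=209/5; branch lengths BKLNT→77/30, VW→149/10; new cluster BKLNTVW
final tree: (((B:5,L:5):40/3,((K:9,N:9):13/2,T:31/2):17/6):77/30,(V:6,W:6):149/10)
total length: 2869/30

(((B:5,L:5):40/3,((K:9,N:9):13/2,T:31/2):17/6):77/30,(V:6,W:6):149/10)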